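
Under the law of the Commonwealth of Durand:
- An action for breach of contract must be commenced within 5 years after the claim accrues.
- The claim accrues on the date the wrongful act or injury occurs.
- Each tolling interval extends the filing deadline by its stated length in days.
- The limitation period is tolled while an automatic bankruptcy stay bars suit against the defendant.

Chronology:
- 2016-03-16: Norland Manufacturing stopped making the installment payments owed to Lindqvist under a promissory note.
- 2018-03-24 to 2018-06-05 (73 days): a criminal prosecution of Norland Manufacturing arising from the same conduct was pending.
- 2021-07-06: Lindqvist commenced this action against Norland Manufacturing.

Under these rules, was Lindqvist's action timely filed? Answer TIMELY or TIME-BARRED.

The claim accrued on 2016-03-16, the date of the act.
The untolled deadline — 5 years after 2016-03-16 — is 2021-03-16.
The pending criminal prosecution from 2018-03-24 to 2018-06-05 does not toll the period, because no stated rule makes a criminal prosecution a tolling event.
The 2021-07-06 filing falls after the 2021-03-16 deadline; the claim is time-barred.

TIME-BARRED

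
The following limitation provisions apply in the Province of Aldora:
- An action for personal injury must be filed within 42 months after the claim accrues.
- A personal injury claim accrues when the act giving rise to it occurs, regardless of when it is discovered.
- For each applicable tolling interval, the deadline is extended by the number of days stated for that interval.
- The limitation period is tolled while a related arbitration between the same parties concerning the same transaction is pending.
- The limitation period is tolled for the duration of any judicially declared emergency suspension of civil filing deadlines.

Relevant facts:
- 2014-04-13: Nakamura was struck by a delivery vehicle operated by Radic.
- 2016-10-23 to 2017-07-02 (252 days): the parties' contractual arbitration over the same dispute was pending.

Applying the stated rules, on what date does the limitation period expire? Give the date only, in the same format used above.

The claim accrued on 2014-04-13, when the wrongful act occurred.
Adding the 42 months base period to 2014-04-13 gives a deadline of 2017-10-13, before any tolling.
The pending related arbitration from 2016-10-23 to 2017-07-02 tolled the period for 252 days, extending the deadline to 2018-06-22.

2018-06-22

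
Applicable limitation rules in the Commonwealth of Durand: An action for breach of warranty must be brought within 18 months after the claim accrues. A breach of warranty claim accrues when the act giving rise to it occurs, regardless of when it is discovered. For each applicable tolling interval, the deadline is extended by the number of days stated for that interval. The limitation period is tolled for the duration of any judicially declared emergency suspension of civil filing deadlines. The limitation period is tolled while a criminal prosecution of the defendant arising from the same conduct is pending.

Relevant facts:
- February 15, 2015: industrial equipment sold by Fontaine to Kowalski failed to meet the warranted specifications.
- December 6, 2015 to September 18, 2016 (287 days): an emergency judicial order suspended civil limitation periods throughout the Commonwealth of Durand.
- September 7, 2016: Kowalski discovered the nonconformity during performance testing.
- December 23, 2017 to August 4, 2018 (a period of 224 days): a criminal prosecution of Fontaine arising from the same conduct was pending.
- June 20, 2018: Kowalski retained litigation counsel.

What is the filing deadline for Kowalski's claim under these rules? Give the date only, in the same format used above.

Because the rule ties accrual to occurrence, the claim accrued on February 15, 2015, not on the September 7, 2016 discovery date.
The untolled deadline — 18 months after February 15, 2015 — is August 15, 2016.
Because the emergency suspension of filing deadlines ran from December 6, 2015 to September 18, 2016, the deadline is extended by 287 days to May 29, 2017.
By the time the pending criminal prosecution began on December 23, 2017, the limitation period had already expired on May 29, 2017; that interval cannot revive it.
None of the other events listed affects the running of the period under the stated rules.

May 29, 2017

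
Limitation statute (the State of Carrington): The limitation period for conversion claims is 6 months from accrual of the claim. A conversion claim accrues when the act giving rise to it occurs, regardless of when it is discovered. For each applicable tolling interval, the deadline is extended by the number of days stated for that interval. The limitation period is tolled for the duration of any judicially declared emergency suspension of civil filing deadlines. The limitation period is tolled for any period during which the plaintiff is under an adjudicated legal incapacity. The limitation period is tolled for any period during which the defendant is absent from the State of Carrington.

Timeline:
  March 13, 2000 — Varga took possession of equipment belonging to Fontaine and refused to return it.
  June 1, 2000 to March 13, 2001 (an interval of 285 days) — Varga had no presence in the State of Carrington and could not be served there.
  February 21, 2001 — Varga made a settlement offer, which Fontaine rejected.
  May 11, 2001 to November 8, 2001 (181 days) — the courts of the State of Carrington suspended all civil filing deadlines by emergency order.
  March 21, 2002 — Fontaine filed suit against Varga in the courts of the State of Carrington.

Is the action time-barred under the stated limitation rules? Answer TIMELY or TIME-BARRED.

The limitation period began to run on March 13, 2000.
The untolled deadline — 6 months after March 13, 2000 — is September 13, 2000.
The defendant's absence from the jurisdiction from June 1, 2000 to March 13, 2001 tolled the period for 285 days, extending the deadline to June 25, 2001.
The period was tolled for 181 days by the emergency suspension of filing deadlines (May 11, 2001 to November 8, 2001), pushing the deadline to December 23, 2001.
None of the other events listed affects the running of the period under the stated rules.
Fontaine filed on March 21, 2002, after the December 23, 2001 deadline, so the action is time-barred.

TIME-BARRED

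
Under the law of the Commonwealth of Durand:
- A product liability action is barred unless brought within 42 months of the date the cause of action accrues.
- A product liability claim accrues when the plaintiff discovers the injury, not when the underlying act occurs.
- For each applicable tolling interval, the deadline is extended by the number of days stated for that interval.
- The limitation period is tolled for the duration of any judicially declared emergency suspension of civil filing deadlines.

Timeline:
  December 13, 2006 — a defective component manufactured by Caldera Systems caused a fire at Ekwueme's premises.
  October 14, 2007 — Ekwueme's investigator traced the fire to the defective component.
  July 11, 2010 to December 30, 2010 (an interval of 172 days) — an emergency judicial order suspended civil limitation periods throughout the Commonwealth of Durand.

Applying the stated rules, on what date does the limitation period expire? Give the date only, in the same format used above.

Accrual is tied to discovery, so the period began on October 14, 2007 rather than on December 13, 2006 when the act occurred.
42 months from October 14, 2007 is April 14, 2011.
The emergency suspension of filing deadlines from July 11, 2010 to December 30, 2010 tolled the period for 172 days, extending the deadline to October 3, 2011.

October 3, 2011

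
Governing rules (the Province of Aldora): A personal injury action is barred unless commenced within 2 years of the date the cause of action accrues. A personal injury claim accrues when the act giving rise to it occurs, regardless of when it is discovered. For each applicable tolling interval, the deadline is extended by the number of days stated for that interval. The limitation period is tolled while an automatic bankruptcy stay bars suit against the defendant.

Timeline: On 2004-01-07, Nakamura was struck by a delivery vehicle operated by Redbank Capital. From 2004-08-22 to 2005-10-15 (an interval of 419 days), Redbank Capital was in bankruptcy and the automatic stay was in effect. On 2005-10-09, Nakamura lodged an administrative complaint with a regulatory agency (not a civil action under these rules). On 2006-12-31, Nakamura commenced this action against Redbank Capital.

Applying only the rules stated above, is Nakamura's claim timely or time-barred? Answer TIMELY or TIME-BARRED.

TIMELY

The cause of action accrued on 2004-01-07, the date of the act.
Adding the 2 years base period to 2004-01-07 gives a deadline of 2006-01-07, before any tolling.
Because the automatic bankruptcy stay ran from 2004-08-22 to 2005-10-15, the deadline is extended by 419 days to 2007-03-02.
None of the other events listed affects the running of the period under the stated rules.
The 2006-12-31 filing precedes the 2007-03-02 deadline; the claim is timely.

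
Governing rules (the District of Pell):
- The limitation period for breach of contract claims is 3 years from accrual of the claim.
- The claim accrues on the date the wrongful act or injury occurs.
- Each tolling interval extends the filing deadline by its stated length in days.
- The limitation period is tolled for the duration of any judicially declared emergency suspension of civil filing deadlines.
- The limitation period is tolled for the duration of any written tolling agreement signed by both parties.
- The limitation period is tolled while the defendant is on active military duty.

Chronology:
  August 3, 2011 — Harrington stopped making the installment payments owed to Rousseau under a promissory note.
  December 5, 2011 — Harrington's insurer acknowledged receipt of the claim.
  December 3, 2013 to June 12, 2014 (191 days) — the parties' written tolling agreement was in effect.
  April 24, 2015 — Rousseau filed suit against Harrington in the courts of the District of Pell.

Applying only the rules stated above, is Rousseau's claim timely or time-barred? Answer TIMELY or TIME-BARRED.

TIME-BARRED

The claim accrued on August 3, 2011, the date of the act.
Adding the 3 years base period to August 3, 2011 gives a deadline of August 3, 2014, before any tolling.
Because the written tolling agreement ran from December 3, 2013 to June 12, 2014, the deadline is extended by 191 days to February 10, 2015.
The other events in the timeline have no effect on the limitation period under the stated rules.
The April 24, 2015 filing falls after the February 10, 2015 deadline; the claim is time-barred.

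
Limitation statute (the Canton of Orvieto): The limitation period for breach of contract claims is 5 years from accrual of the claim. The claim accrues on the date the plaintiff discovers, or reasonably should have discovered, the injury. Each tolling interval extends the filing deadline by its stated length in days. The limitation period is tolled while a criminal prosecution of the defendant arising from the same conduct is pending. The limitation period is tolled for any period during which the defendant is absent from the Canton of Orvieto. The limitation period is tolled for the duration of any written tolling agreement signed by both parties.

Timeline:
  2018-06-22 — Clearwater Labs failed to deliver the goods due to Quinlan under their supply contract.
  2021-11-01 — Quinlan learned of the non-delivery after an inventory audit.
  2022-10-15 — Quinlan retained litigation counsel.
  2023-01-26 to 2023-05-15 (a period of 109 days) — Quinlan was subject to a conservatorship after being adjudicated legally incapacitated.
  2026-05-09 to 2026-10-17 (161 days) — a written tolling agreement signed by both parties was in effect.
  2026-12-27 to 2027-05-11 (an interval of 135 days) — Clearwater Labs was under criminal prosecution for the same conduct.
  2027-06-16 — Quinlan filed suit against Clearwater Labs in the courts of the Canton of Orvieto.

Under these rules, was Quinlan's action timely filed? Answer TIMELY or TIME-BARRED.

TIMELY

The claim did not accrue until Quinlan discovered the injury on 2021-11-01; the 2018-06-22 act date does not start the clock under the stated rule.
The untolled deadline — 5 years after 2021-11-01 — is 2026-11-01.
The period was tolled for 161 days by the written tolling agreement (2026-05-09 to 2026-10-17), pushing the deadline to 2027-04-11.
Because the pending criminal prosecution ran from 2026-12-27 to 2027-05-11, the deadline is extended by 135 days to 2027-08-24.
Although the plaintiff's incapacity ran from 2023-01-26 to 2023-05-15, the stated rules do not make that a tolling event, so it is disregarded.
The other events in the timeline have no effect on the limitation period under the stated rules.
The 2027-06-16 filing precedes the 2027-08-24 deadline; the claim is timely.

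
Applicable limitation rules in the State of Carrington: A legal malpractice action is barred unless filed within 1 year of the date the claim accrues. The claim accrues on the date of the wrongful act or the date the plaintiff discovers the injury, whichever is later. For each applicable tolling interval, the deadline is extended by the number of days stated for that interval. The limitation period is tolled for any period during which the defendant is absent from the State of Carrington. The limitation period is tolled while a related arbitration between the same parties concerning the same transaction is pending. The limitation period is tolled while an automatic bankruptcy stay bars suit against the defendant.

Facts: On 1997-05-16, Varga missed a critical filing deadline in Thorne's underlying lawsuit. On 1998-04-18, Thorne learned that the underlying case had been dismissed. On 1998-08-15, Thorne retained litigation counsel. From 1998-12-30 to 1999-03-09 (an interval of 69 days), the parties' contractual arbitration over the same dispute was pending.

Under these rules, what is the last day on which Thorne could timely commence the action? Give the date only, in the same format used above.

1999-06-26

The claim accrued on 1998-04-18 — the later of the 1997-05-16 act and the 1998-04-18 discovery.
The untolled deadline — 1 year after 1998-04-18 — is 1999-04-18.
The period was tolled for 69 days by the pending related arbitration (1998-12-30 to 1999-03-09), pushing the deadline to 1999-06-26.
The other events in the timeline have no effect on the limitation period under the stated rules.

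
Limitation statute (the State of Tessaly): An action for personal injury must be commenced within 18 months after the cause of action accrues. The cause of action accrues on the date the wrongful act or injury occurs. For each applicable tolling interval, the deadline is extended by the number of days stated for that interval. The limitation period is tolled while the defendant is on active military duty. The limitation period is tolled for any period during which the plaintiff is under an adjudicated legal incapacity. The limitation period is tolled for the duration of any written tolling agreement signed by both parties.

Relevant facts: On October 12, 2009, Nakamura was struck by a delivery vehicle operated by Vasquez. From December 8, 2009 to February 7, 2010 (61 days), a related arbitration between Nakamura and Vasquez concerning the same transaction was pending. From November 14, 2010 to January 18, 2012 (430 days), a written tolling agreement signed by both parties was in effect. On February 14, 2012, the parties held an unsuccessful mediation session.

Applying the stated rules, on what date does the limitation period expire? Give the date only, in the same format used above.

June 15, 2012

The limitation period began to run on October 12, 2009.
18 months from October 12, 2009 is April 12, 2011.
Because the written tolling agreement ran from November 14, 2010 to January 18, 2012, the deadline is extended by 430 days to June 15, 2012.
No stated provision tolls the period for a pending arbitration, so the interval from December 8, 2009 to February 7, 2010 has no effect on the deadline.
Nothing else in the chronology tolls or restarts the period.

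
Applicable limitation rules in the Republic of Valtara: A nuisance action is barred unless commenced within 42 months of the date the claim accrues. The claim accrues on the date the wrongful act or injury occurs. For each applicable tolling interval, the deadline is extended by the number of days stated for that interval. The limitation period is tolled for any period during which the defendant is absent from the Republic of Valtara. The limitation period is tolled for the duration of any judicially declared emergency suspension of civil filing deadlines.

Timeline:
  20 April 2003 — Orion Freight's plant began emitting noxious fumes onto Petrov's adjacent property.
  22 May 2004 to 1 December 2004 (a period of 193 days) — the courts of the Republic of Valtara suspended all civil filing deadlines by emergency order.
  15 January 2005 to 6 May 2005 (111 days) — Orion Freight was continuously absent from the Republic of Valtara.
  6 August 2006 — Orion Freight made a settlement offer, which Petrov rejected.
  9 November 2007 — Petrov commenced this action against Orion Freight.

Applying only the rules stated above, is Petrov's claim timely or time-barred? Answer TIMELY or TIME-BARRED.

TIME-BARRED

The claim accrued on 20 April 2003, the date of the act.
The untolled deadline — 42 months after 20 April 2003 — is 20 October 2006.
The period was tolled for 193 days by the emergency suspension of filing deadlines (22 May 2004 to 1 December 2004), pushing the deadline to 1 May 2007.
The defendant's absence from the jurisdiction from 15 January 2005 to 6 May 2005 tolled the period for 111 days, extending the deadline to 20 August 2007.
Nothing else in the chronology tolls or restarts the period.
The 9 November 2007 filing falls after the 20 August 2007 deadline; the claim is time-barred.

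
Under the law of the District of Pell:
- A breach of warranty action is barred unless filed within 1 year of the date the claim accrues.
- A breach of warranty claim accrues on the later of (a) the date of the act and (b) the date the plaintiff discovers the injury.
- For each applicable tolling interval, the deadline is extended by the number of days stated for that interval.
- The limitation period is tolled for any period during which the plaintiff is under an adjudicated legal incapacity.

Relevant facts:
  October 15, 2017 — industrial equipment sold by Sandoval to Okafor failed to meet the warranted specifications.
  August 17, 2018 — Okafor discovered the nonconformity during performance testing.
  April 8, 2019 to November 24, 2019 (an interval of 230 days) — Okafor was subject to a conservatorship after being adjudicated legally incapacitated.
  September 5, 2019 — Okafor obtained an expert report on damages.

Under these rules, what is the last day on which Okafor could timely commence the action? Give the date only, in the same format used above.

April 3, 2020

The claim accrued on August 17, 2018 — the later of the October 15, 2017 act and the August 17, 2018 discovery.
Adding the 1 year base period to August 17, 2018 gives a deadline of August 17, 2019, before any tolling.
The period was tolled for 230 days by the plaintiff's legal incapacity (April 8, 2019 to November 24, 2019), pushing the deadline to April 3, 2020.
The other events in the timeline have no effect on the limitation period under the stated rules.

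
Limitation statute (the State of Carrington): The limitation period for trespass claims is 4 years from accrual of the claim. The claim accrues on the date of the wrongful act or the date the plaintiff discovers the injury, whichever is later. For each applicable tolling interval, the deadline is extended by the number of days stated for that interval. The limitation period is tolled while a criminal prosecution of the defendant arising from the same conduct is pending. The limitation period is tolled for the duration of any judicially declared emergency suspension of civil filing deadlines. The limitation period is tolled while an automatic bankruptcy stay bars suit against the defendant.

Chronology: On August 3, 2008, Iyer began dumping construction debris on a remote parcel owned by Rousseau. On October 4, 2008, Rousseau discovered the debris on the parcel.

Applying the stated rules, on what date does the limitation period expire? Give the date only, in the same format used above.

October 4, 2012

The claim accrued on October 4, 2008 — the later of the August 3, 2008 act and the October 4, 2008 discovery.
The untolled deadline — 4 years after October 4, 2008 — is October 4, 2012.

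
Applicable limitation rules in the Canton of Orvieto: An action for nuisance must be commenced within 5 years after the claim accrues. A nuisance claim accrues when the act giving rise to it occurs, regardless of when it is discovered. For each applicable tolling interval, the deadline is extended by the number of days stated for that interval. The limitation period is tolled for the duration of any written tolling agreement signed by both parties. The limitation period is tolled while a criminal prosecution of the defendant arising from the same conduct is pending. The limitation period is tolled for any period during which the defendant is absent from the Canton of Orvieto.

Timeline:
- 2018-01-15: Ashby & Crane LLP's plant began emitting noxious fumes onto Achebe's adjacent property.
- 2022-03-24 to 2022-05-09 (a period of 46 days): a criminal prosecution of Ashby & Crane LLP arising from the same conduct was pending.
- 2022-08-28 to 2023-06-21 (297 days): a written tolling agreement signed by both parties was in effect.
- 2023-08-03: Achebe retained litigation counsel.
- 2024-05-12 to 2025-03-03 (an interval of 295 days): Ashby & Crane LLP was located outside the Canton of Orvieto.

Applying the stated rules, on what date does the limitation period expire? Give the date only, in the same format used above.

The limitation period began to run on 2018-01-15.
The untolled deadline — 5 years after 2018-01-15 — is 2023-01-15.
Because the pending criminal prosecution ran from 2022-03-24 to 2022-05-09, the deadline is extended by 46 days to 2023-03-02.
The period was tolled for 297 days by the written tolling agreement (2022-08-28 to 2023-06-21), pushing the deadline to 2023-12-24.
The defendant's absence from the jurisdiction from 2024-05-12 to 2025-03-03 began after the period had already run on 2023-12-24, so it has no tolling effect.
None of the other events listed affects the running of the period under the stated rules.

2023-12-24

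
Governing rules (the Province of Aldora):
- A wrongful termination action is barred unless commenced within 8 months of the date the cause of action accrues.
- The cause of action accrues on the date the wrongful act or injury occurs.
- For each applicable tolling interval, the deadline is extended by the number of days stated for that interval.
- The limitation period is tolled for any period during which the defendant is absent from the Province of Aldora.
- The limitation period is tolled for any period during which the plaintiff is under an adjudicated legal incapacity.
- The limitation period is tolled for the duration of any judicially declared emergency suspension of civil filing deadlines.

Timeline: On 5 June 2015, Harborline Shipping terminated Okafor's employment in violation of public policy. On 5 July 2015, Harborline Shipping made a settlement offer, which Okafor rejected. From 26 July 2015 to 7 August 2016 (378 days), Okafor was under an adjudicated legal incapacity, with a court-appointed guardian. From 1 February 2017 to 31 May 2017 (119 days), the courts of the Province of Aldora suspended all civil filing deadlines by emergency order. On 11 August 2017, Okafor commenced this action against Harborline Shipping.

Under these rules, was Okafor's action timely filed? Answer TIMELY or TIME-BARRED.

The claim accrued on 5 June 2015, when the wrongful act occurred.
Adding the 8 months base period to 5 June 2015 gives a deadline of 5 February 2016, before any tolling.
Because the plaintiff's legal incapacity ran from 26 July 2015 to 7 August 2016, the deadline is extended by 378 days to 17 February 2017.
Because the emergency suspension of filing deadlines ran from 1 February 2017 to 31 May 2017, the deadline is extended by 119 days to 16 June 2017.
Nothing else in the chronology tolls or restarts the period.
Filing on 11 August 2017 missed the 16 June 2017 deadline — the action is time-barred.

TIME-BARRED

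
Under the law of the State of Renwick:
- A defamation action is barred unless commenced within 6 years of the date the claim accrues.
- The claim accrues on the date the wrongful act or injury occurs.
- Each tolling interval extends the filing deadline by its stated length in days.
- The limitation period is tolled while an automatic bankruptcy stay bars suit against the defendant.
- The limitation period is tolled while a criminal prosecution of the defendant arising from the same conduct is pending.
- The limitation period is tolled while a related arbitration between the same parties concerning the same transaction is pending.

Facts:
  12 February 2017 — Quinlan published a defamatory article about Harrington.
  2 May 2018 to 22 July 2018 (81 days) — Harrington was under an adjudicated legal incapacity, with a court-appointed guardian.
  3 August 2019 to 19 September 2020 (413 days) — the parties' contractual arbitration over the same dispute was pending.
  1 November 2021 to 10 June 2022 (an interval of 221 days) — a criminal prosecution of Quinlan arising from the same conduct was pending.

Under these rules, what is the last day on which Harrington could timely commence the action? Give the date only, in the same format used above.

7 November 2024

The limitation period began to run on 12 February 2017.
Adding the 6 years base period to 12 February 2017 gives a deadline of 12 February 2023, before any tolling.
The pending related arbitration from 3 August 2019 to 19 September 2020 tolled the period for 413 days, extending the deadline to 31 March 2024.
The period was tolled for 221 days by the pending criminal prosecution (1 November 2021 to 10 June 2022), pushing the deadline to 7 November 2024.
Although the plaintiff's incapacity ran from 2 May 2018 to 22 July 2018, the stated rules do not make that a tolling event, so it is disregarded.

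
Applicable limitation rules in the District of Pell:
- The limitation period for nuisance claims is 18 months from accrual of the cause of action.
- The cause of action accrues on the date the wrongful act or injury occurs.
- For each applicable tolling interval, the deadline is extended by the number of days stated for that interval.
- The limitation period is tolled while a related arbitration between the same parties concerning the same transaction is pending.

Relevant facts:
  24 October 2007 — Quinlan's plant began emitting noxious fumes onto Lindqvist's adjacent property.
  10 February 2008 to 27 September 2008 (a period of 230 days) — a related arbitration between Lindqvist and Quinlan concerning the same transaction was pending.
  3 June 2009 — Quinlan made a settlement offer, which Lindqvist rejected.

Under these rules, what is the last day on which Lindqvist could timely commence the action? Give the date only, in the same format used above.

The cause of action accrued on 24 October 2007, the date of the act.
Adding the 18 months base period to 24 October 2007 gives a deadline of 24 April 2009, before any tolling.
The pending related arbitration from 10 February 2008 to 27 September 2008 tolled the period for 230 days, extending the deadline to 10 December 2009.
Nothing else in the chronology tolls or restarts the period.

10 December 2009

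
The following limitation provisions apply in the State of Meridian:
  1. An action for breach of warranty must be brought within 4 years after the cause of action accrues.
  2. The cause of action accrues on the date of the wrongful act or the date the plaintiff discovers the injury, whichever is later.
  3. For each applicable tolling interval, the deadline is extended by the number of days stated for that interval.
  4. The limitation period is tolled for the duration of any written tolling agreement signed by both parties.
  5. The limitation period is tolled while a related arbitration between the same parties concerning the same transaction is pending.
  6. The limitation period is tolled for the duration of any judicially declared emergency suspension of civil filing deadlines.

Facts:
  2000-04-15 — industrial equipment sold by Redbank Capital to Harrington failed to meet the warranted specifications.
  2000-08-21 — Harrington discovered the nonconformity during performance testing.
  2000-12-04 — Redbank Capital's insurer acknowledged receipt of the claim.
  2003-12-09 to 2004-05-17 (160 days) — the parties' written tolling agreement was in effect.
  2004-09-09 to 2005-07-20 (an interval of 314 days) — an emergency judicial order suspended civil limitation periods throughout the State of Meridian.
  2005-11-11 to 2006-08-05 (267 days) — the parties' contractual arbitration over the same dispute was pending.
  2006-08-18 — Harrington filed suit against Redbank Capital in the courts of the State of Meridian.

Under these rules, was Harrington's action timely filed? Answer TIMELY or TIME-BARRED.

Taking the later of the act (2000-04-15) and discovery (2000-08-21), the claim accrued on 2000-08-21.
4 years from 2000-08-21 is 2004-08-21.
The written tolling agreement from 2003-12-09 to 2004-05-17 tolled the period for 160 days, extending the deadline to 2005-01-28.
The period was tolled for 314 days by the emergency suspension of filing deadlines (2004-09-09 to 2005-07-20), pushing the deadline to 2005-12-08.
The period was tolled for 267 days by the pending related arbitration (2005-11-11 to 2006-08-05), pushing the deadline to 2006-09-01.
Nothing else in the chronology tolls or restarts the period.
Harrington filed on 2006-08-18, before the 2006-09-01 deadline, so the action is timely.

TIMELY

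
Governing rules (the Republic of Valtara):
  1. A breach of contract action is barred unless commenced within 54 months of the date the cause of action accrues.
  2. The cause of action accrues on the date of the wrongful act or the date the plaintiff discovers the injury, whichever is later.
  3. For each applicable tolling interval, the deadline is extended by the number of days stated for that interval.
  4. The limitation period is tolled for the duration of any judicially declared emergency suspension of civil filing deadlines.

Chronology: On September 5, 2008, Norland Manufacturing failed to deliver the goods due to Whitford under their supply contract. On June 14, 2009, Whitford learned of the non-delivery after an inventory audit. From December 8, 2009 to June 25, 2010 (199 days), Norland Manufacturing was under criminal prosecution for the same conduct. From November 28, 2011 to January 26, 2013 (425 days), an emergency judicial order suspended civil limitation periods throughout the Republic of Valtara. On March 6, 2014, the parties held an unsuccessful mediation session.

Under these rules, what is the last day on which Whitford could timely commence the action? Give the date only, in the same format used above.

Because discovery on June 14, 2009 post-dates the September 5, 2008 act, accrual under the later-of rule falls on June 14, 2009.
Adding the 54 months base period to June 14, 2009 gives a deadline of December 14, 2013, before any tolling.
The period was tolled for 425 days by the emergency suspension of filing deadlines (November 28, 2011 to January 26, 2013), pushing the deadline to February 12, 2015.
Although a criminal prosecution ran from December 8, 2009 to June 25, 2010, the stated rules do not make that a tolling event, so it is disregarded.
Nothing else in the chronology tolls or restarts the period.

February 12, 2015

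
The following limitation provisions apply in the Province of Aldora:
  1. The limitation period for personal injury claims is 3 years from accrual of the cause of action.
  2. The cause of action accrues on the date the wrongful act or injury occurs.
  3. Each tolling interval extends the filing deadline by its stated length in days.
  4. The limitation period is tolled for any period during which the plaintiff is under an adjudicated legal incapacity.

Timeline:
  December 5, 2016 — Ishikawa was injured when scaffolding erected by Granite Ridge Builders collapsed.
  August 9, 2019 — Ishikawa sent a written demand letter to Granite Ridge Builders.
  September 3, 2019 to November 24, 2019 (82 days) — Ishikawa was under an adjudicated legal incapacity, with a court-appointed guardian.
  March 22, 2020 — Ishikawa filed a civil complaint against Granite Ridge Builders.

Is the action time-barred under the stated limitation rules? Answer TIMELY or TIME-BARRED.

TIME-BARRED

The limitation period began to run on December 5, 2016.
3 years from December 5, 2016 is December 5, 2019.
The plaintiff's legal incapacity from September 3, 2019 to November 24, 2019 tolled the period for 82 days, extending the deadline to February 25, 2020.
The other events in the timeline have no effect on the limitation period under the stated rules.
The March 22, 2020 filing falls after the February 25, 2020 deadline; the claim is time-barred.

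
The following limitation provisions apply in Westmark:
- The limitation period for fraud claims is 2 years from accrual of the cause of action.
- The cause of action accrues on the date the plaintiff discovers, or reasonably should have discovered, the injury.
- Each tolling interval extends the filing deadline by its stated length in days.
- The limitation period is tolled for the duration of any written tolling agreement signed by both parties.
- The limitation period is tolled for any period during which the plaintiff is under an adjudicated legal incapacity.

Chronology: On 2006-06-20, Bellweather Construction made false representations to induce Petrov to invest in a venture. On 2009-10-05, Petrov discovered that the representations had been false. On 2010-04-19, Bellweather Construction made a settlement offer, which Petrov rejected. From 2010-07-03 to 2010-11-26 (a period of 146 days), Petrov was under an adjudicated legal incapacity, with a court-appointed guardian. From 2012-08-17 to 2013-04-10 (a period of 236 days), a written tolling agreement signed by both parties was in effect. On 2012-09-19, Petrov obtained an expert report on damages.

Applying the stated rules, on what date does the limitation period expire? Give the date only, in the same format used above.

2012-02-28

The claim did not accrue until Petrov discovered the injury on 2009-10-05; the 2006-06-20 act date does not start the clock under the stated rule.
Adding the 2 years base period to 2009-10-05 gives a deadline of 2011-10-05, before any tolling.
Because the plaintiff's legal incapacity ran from 2010-07-03 to 2010-11-26, the deadline is extended by 146 days to 2012-02-28.
The written tolling agreement starting 2012-08-17 came too late — the period had run on 2012-02-28 — and so does not extend the deadline.
None of the other events listed affects the running of the period under the stated rules.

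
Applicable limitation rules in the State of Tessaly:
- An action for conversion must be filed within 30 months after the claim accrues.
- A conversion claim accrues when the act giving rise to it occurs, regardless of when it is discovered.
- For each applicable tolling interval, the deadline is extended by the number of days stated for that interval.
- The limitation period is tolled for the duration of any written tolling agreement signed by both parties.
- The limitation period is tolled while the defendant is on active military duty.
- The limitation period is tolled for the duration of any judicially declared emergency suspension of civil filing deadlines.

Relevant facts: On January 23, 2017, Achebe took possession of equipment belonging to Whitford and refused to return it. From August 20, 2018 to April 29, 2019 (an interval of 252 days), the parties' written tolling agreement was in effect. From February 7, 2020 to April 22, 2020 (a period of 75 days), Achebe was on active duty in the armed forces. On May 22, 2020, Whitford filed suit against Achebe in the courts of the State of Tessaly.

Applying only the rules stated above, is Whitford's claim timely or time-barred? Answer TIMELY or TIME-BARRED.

The limitation period began to run on January 23, 2017.
The untolled deadline — 30 months after January 23, 2017 — is July 23, 2019.
The period was tolled for 252 days by the written tolling agreement (August 20, 2018 to April 29, 2019), pushing the deadline to March 31, 2020.
The defendant's active military service from February 7, 2020 to April 22, 2020 tolled the period for 75 days, extending the deadline to June 14, 2020.
Filing on May 22, 2020 beat the June 14, 2020 deadline — the action is timely.

TIMELY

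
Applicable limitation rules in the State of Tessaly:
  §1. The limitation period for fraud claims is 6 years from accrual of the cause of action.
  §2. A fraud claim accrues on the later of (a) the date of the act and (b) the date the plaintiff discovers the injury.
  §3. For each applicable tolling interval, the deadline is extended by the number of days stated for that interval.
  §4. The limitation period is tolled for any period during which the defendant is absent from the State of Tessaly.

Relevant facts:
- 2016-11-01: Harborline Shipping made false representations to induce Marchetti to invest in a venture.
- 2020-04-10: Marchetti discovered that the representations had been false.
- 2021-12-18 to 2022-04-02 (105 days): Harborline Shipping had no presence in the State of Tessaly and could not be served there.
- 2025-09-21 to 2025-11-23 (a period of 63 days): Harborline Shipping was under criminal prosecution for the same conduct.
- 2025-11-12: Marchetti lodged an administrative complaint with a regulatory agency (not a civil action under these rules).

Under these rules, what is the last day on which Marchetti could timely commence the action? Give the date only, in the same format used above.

2026-07-24

Taking the later of the act (2016-11-01) and discovery (2020-04-10), the claim accrued on 2020-04-10.
Adding the 6 years base period to 2020-04-10 gives a deadline of 2026-04-10, before any tolling.
The defendant's absence from the jurisdiction from 2021-12-18 to 2022-04-02 tolled the period for 105 days, extending the deadline to 2026-07-24.
The pending criminal prosecution from 2025-09-21 to 2025-11-23 does not toll the period, because no stated rule makes a criminal prosecution a tolling event.
The other events in the timeline have no effect on the limitation period under the stated rules.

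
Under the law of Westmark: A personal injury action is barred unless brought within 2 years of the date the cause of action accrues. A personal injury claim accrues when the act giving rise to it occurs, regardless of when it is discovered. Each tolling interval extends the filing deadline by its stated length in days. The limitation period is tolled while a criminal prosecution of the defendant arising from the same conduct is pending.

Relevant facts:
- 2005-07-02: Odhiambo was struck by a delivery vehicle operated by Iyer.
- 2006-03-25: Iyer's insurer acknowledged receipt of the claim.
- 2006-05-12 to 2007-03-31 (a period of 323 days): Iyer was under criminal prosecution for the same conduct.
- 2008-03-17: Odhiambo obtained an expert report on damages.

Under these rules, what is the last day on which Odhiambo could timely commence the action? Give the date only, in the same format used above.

2008-05-20

The claim accrued on 2005-07-02, when the wrongful act occurred.
2 years from 2005-07-02 is 2007-07-02.
The pending criminal prosecution from 2006-05-12 to 2007-03-31 tolled the period for 323 days, extending the deadline to 2008-05-20.
Nothing else in the chronology tolls or restarts the period.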